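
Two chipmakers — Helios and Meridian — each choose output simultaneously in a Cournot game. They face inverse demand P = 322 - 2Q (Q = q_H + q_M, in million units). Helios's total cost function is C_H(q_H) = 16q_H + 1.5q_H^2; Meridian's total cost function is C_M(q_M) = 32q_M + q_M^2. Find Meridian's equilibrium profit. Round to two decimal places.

Helios's profit: π_H = (322 - 2Q)q_H - (16q_H + (3/2)q_H²). Setting ∂π_H/∂q_H = 0: 306 - 7q_H - 2(q_M) = 0.
Meridian's profit: π_M = (322 - 2Q)q_M - (32q_M + q_M²). Setting ∂π_M/∂q_M = 0: 290 - 6q_M - 2(q_H) = 0.
Rearranging gives the reaction functions q_H = (306 - 2q_M)/7 and q_M = (290 - 2q_H)/6.
Substituting one into the other gives q_H = 628/19 and q_M = 709/19.
Price P = 322 - 2·(1337/19) = 181.2632.
Meridian's profit: 181.2632·(709/19) - 32·(709/19) - (709/19)² = 4177.4044.

4177.40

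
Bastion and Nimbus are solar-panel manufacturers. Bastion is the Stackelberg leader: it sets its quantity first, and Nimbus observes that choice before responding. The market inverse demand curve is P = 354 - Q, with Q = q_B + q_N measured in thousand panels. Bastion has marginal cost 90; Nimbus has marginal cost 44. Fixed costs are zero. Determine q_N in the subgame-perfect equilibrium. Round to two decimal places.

100.50

The follower Nimbus best-responds to any q_B: π_N = (354 - Q)q_N - 44q_N.
∂π_N/∂q_N = 310 - q_B - 2q_N = 0 gives the reaction function q_N = (310 - q_B)/2.
Bastion substitutes q_N(q_B) into its own profit: π_B = q_B(354 - q_B - (310 - q_B)/2) - 90q_B = (199 - (1/2)q_B)q_B - 90q_B.
Maximising: ∂π_B/∂q_B = 109 - q_B = 0, giving q_B = 109.
Then q_N = (310 - 109)/2 = 201/2.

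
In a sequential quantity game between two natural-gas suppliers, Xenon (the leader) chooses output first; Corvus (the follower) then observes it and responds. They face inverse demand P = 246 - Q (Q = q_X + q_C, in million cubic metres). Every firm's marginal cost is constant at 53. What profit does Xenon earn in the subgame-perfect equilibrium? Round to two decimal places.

4656.13

The follower Corvus best-responds to any q_X: π_C = (246 - Q)q_C - 53q_C.
Setting the follower's marginal profit to zero, 193 - q_X - 2q_C = 0, i.e. q_C = (193 - q_X)/2.
The leader anticipates this reaction. Substituting into P = 246 - Q gives P = 299/2 - (1/2)q_X, so π_X = (299/2 - (1/2)q_X)q_X - 53q_X.
The leader's first-order condition 193/2 - q_X = 0 yields q_X = 193/2.
Then q_C = (193 - 193/2)/2 = 193/4.
Price P = 246 - 579/4 = 405/4.
Xenon's profit: (405/4 - 53)·(193/2) = 4656.1250.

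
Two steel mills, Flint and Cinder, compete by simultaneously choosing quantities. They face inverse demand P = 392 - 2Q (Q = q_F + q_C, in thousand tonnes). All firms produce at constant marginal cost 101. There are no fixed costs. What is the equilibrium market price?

A representative firm's profit is π_i = q_i(392 - 2Q) - 101q_i.
First-order condition (treating rivals' output as given): 291 - 4q_i - 2q_j = 0.
By symmetry each firm produces the same amount; substituting q_j = q_i yields q_i = 291/6 = 97/2.
Total output Q = 97, so price P = 392 - 2·97 = 198.

198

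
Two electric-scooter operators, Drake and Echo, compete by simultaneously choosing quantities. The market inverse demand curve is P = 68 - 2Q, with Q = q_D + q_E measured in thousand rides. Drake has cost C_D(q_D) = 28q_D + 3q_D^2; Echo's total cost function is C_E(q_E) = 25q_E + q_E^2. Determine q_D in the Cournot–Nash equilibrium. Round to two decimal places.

2.75

Drake's profit: π_D = (68 - 2Q)q_D - (28q_D + 3q_D²). Setting ∂π_D/∂q_D = 0: 40 - 10q_D - 2(q_E) = 0.
Echo's profit: π_E = (68 - 2Q)q_E - (25q_E + q_E²). Setting ∂π_E/∂q_E = 0: 43 - 6q_E - 2(q_D) = 0.
Rearranging gives the reaction functions q_D = (40 - 2q_E)/10 and q_E = (43 - 2q_D)/6.
Substituting one into the other gives q_D = 11/4 and q_E = 25/4.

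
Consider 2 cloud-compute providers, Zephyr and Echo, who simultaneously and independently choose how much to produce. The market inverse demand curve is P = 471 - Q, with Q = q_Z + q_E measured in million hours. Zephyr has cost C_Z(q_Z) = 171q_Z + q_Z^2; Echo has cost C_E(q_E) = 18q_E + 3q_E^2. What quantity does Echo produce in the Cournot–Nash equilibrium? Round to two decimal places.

48.77

Zephyr's profit: π_Z = (471 - Q)q_Z - (171q_Z + q_Z²). Setting ∂π_Z/∂q_Z = 0: 300 - 4q_Z - (q_E) = 0.
Echo's first-order condition: 453 - 8q_E - (q_Z) = 0.
Best responses: q_Z = (300 - q_E)/4, q_E = (453 - q_Z)/8.
Solving the pair: q_Z = 1947/31, q_E = 1512/31.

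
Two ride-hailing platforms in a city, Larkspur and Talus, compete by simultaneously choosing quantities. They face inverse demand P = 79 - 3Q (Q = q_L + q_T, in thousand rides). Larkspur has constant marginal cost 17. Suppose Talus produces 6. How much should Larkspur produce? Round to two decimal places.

7.33

With the rival's output fixed at 6, Larkspur's profit is π_L = (79 - 3·6 - 3q_L)q_L - (17q_L) = (61 - 3q_L)q_L - (17q_L).
∂π_L/∂q_L = 44 - 6q_L = 0, so q_L = 22/3.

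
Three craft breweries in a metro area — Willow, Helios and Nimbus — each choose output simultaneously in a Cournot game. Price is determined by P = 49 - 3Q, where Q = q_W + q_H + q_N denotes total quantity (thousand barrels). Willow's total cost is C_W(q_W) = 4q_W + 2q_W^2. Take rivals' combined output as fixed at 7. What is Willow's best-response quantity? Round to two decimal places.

2.40

With rivals' combined output fixed at 7, Willow's profit is π_W = (49 - 3·7 - 3q_W)q_W - (4q_W + 2q_W²) = (28 - 3q_W)q_W - (4q_W + 2q_W²).
∂π_W/∂q_W = 24 - 10q_W = 0, so q_W = 12/5.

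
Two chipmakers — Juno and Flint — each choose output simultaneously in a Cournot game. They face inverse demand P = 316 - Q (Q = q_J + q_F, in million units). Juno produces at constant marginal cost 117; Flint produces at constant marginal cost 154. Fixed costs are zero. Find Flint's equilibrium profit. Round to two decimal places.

Juno's profit: π_J = (316 - Q)q_J - (117q_J). Setting ∂π_J/∂q_J = 0: 199 - 2q_J - (q_F) = 0.
Flint's profit: π_F = (316 - Q)q_F - (154q_F). Setting ∂π_F/∂q_F = 0: 162 - 2q_F - (q_J) = 0.
Rearranging gives the reaction functions q_J = (199 - q_F)/2 and q_F = (162 - q_J)/2.
Solving the pair: q_J = 236/3, q_F = 125/3.
Price P = 316 - 361/3 = 587/3.
Flint's profit: (587/3 - 154)·(125/3) = 1736.1111.

1736.11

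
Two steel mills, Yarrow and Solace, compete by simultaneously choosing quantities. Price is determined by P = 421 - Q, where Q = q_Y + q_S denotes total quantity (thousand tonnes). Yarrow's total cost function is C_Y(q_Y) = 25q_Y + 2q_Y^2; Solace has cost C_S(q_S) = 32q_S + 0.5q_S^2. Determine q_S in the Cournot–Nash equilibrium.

114

Yarrow's profit: π_Y = (421 - Q)q_Y - (25q_Y + 2q_Y²). Setting ∂π_Y/∂q_Y = 0: 396 - 6q_Y - (q_S) = 0.
Solace's first-order condition: 389 - 3q_S - (q_Y) = 0.
Rearranging gives the reaction functions q_Y = (396 - q_S)/6 and q_S = (389 - q_Y)/3.
Solving the pair: q_Y = 47, q_S = 114.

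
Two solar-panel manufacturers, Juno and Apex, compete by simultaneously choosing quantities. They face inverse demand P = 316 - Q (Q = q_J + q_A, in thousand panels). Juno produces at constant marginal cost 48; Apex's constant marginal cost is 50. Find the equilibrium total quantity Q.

178

Juno's profit: π_J = (316 - Q)q_J - (48q_J). Setting ∂π_J/∂q_J = 0: 268 - 2q_J - (q_A) = 0.
Apex's profit: π_A = (316 - Q)q_A - (50q_A). Setting ∂π_A/∂q_A = 0: 266 - 2q_A - (q_J) = 0.
Rearranging gives the reaction functions q_J = (268 - q_A)/2 and q_A = (266 - q_J)/2.
Substituting one into the other gives q_J = 90 and q_A = 88.
Total output Q = 90 + 88 = 178.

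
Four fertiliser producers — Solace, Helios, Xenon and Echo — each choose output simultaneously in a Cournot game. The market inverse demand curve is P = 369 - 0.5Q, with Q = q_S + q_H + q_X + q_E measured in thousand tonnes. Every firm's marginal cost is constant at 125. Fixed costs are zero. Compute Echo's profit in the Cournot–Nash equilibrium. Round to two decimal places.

4762.88

A representative firm's profit is π_i = q_i(369 - 0.5Q) - 125q_i.
First-order condition (treating rivals' output as given): 244 - q_i - (1/2)·Σ_{j≠i} q_j = 0.
By symmetry each firm produces the same amount; substituting Σ_{j≠i} q_j = 3q_i yields q_i = 244/(5/2) = 488/5.
Price P = 369 - (1/2)·(1952/5) = 869/5.
Echo's profit: (869/5 - 125)·(488/5) = 4762.8800.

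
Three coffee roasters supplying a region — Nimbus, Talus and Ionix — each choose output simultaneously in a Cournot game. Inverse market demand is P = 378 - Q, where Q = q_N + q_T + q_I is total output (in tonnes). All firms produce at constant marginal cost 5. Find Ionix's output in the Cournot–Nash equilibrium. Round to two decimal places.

93.25

Each firm earns π_i = (378 - Q)q_i - 5q_i.
First-order condition (treating rivals' output as given): 373 - 2q_i - Σ_{j≠i} q_j = 0.
By symmetry each firm produces the same amount; substituting Σ_{j≠i} q_j = 2q_i yields q_i = 373/4.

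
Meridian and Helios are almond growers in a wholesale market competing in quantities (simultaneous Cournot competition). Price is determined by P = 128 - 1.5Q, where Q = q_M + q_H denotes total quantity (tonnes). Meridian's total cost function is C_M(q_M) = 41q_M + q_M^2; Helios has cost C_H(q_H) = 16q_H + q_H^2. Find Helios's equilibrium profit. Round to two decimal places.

891.05

Meridian's profit: π_M = (128 - 1.5Q)q_M - (41q_M + q_M²). Setting ∂π_M/∂q_M = 0: 87 - 5q_M - (3/2)(q_H) = 0.
Helios's first-order condition: 112 - 5q_H - (3/2)(q_M) = 0.
Rearranging gives the reaction functions q_M = (87 - (3/2)q_H)/5 and q_H = (112 - (3/2)q_M)/5.
Solving the pair: q_M = 1068/91, q_H = 1718/91.
Price P = 128 - (3/2)·(398/13) = 1067/13.
Helios's profit: (1067/13)·(1718/91) - 16·(1718/91) - (1718/91)² = 891.0530.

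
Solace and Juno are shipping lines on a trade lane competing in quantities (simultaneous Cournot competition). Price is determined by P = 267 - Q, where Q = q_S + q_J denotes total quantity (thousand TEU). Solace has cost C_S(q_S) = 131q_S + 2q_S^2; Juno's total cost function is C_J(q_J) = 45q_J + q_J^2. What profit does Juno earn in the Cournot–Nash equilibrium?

Solace's profit: π_S = (267 - Q)q_S - (131q_S + 2q_S²). Setting ∂π_S/∂q_S = 0: 136 - 6q_S - (q_J) = 0.
Juno's profit: π_J = (267 - Q)q_J - (45q_J + q_J²). Setting ∂π_J/∂q_J = 0: 222 - 4q_J - (q_S) = 0.
Best responses: q_S = (136 - q_J)/6, q_J = (222 - q_S)/4.
Substituting one into the other gives q_S = 14 and q_J = 52.
Price P = 267 - 66 = 201.
Juno's profit: 201·52 - 45·52 - 52² = 5408.

5408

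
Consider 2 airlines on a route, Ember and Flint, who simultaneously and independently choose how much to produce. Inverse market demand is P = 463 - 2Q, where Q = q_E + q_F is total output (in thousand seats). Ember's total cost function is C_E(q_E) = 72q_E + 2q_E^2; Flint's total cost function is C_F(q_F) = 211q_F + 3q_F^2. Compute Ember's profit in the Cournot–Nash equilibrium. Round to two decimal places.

8033.82

Ember's profit: π_E = (463 - 2Q)q_E - (72q_E + 2q_E²). Setting ∂π_E/∂q_E = 0: 391 - 8q_E - 2(q_F) = 0.
Flint's first-order condition: 252 - 10q_F - 2(q_E) = 0.
So q_E = (391 - 2q_F)/8 and q_F = (252 - 2q_E)/10.
Substituting one into the other gives q_E = 1703/38 and q_F = 617/38.
Price P = 463 - 2·(1160/19) = 340.8947.
Ember's profit: 340.8947·(1703/38) - 72·(1703/38) - 2(1703/38)² = 8033.8199.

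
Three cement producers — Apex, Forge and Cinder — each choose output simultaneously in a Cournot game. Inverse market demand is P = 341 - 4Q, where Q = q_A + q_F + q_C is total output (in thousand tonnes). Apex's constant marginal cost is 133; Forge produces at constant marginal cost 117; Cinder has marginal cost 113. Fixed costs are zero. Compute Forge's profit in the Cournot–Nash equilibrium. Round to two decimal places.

870.25

Apex's profit: π_A = (341 - 4Q)q_A - (133q_A). Setting ∂π_A/∂q_A = 0: 208 - 8q_A - 4(q_F + q_C) = 0.
Forge's profit: π_F = (341 - 4Q)q_F - (117q_F). Setting ∂π_F/∂q_F = 0: 224 - 8q_F - 4(q_A + q_C) = 0.
Cinder's profit: π_C = (341 - 4Q)q_C - (113q_C). Setting ∂π_C/∂q_C = 0: 228 - 8q_C - 4(q_A + q_F) = 0.
Adding the 3 first-order conditions: 660 − 16Q = 0, so Q = 165/4.
Back-substituting: q_A = (208 − 165)/4 = 43/4, q_F = (224 − 165)/4 = 59/4, q_C = (228 − 165)/4 = 63/4.
Price P = 341 - 4·(165/4) = 176.
Forge's profit: (176 - 117)·(59/4) = 870.2500.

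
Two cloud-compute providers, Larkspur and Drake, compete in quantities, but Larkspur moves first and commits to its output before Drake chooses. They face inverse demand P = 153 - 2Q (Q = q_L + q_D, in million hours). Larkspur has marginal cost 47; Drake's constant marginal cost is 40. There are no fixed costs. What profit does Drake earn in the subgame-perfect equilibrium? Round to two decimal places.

504.03

Solve by backward induction. Given q_L, the follower Drake maximises π_D = (153 - 2q_L - 2q_D)q_D - 40q_D.
Setting the follower's marginal profit to zero, 113 - 2q_L - 4q_D = 0, i.e. q_D = (113 - 2q_L)/4.
Larkspur substitutes q_D(q_L) into its own profit: π_L = q_L(153 - 2q_L - (113 - 2q_L)/2) - 47q_L = (193/2 - q_L)q_L - 47q_L.
Leader FOC: 99/2 - 2q_L = 0, so q_L = 99/4.
Then q_D = (113 - 2·(99/4))/4 = 127/8.
Price P = 153 - 2·(325/8) = 287/4.
Drake's profit: (287/4 - 40)·(127/8) = 504.0313.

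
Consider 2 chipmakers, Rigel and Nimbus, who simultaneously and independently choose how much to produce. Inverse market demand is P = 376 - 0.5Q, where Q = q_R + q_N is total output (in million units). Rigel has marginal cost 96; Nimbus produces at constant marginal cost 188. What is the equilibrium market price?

220

Rigel's profit: π_R = (376 - 0.5Q)q_R - (96q_R). Setting ∂π_R/∂q_R = 0: 280 - q_R - (1/2)(q_N) = 0.
Nimbus's profit: π_N = (376 - 0.5Q)q_N - (188q_N). Setting ∂π_N/∂q_N = 0: 188 - q_N - (1/2)(q_R) = 0.
So q_R = (280 - (1/2)q_N) and q_N = (188 - (1/2)q_R).
Substituting one into the other gives q_R = 248 and q_N = 64.
Total output Q = 312, so price P = 376 - (1/2)·312 = 220.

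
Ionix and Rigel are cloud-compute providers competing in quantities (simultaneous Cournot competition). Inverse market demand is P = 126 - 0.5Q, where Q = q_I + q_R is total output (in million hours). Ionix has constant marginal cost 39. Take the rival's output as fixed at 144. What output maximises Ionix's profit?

15

With the rival's output fixed at 144, Ionix's profit is π_I = (126 - (1/2)·144 - (1/2)q_I)q_I - (39q_I) = (54 - (1/2)q_I)q_I - (39q_I).
∂π_I/∂q_I = 15 - q_I = 0, so q_I = 15.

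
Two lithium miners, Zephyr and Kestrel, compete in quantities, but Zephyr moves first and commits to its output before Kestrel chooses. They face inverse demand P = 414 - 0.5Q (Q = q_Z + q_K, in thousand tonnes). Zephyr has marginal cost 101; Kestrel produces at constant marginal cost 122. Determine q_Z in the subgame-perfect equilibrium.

The follower Kestrel best-responds to any q_Z: π_K = (414 - 0.5Q)q_K - 122q_K.
Follower FOC: 292 - (1/2)q_Z - q_K = 0, so q_K(q_Z) = (292 - (1/2)q_Z).
The leader anticipates this reaction. Substituting into P = 414 - 0.5Q gives P = 268 - (1/4)q_Z, so π_Z = (268 - (1/4)q_Z)q_Z - 101q_Z.
Maximising: ∂π_Z/∂q_Z = 167 - (1/2)q_Z = 0, giving q_Z = 334.
Then q_K = (292 - (1/2)·334) = 125.

334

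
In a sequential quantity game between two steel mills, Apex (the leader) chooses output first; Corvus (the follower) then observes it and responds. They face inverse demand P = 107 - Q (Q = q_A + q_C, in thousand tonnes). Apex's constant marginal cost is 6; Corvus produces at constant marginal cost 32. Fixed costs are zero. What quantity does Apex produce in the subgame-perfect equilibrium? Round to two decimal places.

Solve by backward induction. Given q_A, the follower Corvus maximises π_C = (107 - q_A - q_C)q_C - 32q_C.
Setting the follower's marginal profit to zero, 75 - q_A - 2q_C = 0, i.e. q_C = (75 - q_A)/2.
Apex substitutes q_C(q_A) into its own profit: π_A = q_A(107 - q_A - (75 - q_A)/2) - 6q_A = (139/2 - (1/2)q_A)q_A - 6q_A.
Maximising: ∂π_A/∂q_A = 127/2 - q_A = 0, giving q_A = 127/2.
Then q_C = (75 - 127/2)/2 = 23/4.

63.50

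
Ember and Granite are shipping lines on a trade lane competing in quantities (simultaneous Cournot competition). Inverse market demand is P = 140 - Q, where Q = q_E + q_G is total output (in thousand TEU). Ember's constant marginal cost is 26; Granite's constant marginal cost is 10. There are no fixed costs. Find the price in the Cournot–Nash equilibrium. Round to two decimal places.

Ember's profit: π_E = (140 - Q)q_E - (26q_E). Setting ∂π_E/∂q_E = 0: 114 - 2q_E - (q_G) = 0.
Granite's profit: π_G = (140 - Q)q_G - (10q_G). Setting ∂π_G/∂q_G = 0: 130 - 2q_G - (q_E) = 0.
Rearranging gives the reaction functions q_E = (114 - q_G)/2 and q_G = (130 - q_E)/2.
Solving the pair: q_E = 98/3, q_G = 146/3.
Total output Q = 244/3, so price P = 140 - 244/3 = 176/3.

58.67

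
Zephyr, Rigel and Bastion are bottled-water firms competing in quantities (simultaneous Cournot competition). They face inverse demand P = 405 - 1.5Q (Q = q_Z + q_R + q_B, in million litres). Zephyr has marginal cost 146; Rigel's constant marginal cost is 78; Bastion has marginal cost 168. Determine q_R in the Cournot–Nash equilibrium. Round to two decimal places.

Zephyr's profit: π_Z = (405 - 1.5Q)q_Z - (146q_Z). Setting ∂π_Z/∂q_Z = 0: 259 - 3q_Z - (3/2)(q_R + q_B) = 0.
Rigel's profit: π_R = (405 - 1.5Q)q_R - (78q_R). Setting ∂π_R/∂q_R = 0: 327 - 3q_R - (3/2)(q_Z + q_B) = 0.
Bastion's profit: π_B = (405 - 1.5Q)q_B - (168q_B). Setting ∂π_B/∂q_B = 0: 237 - 3q_B - (3/2)(q_Z + q_R) = 0.
Adding the 3 first-order conditions: 823 − 6Q = 0, so Q = 823/6.
Back-substituting: q_Z = (259 − 823/4)/(3/2) = 71/2, q_R = (327 − 823/4)/(3/2) = 485/6, q_B = (237 − 823/4)/(3/2) = 125/6.

80.83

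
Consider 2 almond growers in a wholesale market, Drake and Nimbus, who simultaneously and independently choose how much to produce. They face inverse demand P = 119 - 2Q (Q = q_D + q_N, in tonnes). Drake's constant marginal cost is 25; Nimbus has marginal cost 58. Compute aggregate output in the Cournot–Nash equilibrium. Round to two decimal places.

25.83

Drake's profit: π_D = (119 - 2Q)q_D - (25q_D). Setting ∂π_D/∂q_D = 0: 94 - 4q_D - 2(q_N) = 0.
Nimbus's first-order condition: 61 - 4q_N - 2(q_D) = 0.
So q_D = (94 - 2q_N)/4 and q_N = (61 - 2q_D)/4.
Solving the pair: q_D = 127/6, q_N = 14/3.
Total output Q = 127/6 + 14/3 = 155/6.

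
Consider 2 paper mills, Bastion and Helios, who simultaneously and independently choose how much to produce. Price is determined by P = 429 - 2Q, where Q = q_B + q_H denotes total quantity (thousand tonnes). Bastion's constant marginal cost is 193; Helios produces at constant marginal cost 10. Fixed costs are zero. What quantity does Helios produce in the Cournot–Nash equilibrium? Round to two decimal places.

Bastion's profit: π_B = (429 - 2Q)q_B - (193q_B). Setting ∂π_B/∂q_B = 0: 236 - 4q_B - 2(q_H) = 0.
Helios's profit: π_H = (429 - 2Q)q_H - (10q_H). Setting ∂π_H/∂q_H = 0: 419 - 4q_H - 2(q_B) = 0.
Rearranging gives the reaction functions q_B = (236 - 2q_H)/4 and q_H = (419 - 2q_B)/4.
Substituting one into the other gives q_B = 53/6 and q_H = 301/3.

100.33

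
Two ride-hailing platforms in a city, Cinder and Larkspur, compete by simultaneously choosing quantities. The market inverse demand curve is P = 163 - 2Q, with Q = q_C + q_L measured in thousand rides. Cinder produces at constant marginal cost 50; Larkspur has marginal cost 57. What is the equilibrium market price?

90

Cinder's profit: π_C = (163 - 2Q)q_C - (50q_C). Setting ∂π_C/∂q_C = 0: 113 - 4q_C - 2(q_L) = 0.
Larkspur's first-order condition: 106 - 4q_L - 2(q_C) = 0.
Best responses: q_C = (113 - 2q_L)/4, q_L = (106 - 2q_C)/4.
Solving the pair: q_C = 20, q_L = 33/2.
Total output Q = 73/2, so price P = 163 - 2·(73/2) = 90.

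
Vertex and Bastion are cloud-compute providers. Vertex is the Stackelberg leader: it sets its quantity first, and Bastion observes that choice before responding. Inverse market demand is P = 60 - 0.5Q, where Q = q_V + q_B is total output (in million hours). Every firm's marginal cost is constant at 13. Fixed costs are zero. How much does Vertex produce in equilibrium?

The follower Bastion best-responds to any q_V: π_B = (60 - 0.5Q)q_B - 13q_B.
∂π_B/∂q_B = 47 - (1/2)q_V - q_B = 0 gives the reaction function q_B = (47 - (1/2)q_V).
The leader anticipates this reaction. Substituting into P = 60 - 0.5Q gives P = 73/2 - (1/4)q_V, so π_V = (73/2 - (1/4)q_V)q_V - 13q_V.
The leader's first-order condition 47/2 - (1/2)q_V = 0 yields q_V = 47.
Then q_B = (47 - (1/2)·47) = 47/2.

47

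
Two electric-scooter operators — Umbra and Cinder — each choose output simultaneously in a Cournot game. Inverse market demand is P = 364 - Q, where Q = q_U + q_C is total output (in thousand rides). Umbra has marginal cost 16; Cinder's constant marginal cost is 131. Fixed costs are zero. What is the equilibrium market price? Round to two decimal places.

Umbra's profit: π_U = (364 - Q)q_U - (16q_U). Setting ∂π_U/∂q_U = 0: 348 - 2q_U - (q_C) = 0.
Cinder's first-order condition: 233 - 2q_C - (q_U) = 0.
Rearranging gives the reaction functions q_U = (348 - q_C)/2 and q_C = (233 - q_U)/2.
Substituting one into the other gives q_U = 463/3 and q_C = 118/3.
Total output Q = 581/3, so price P = 364 - 581/3 = 511/3.

170.33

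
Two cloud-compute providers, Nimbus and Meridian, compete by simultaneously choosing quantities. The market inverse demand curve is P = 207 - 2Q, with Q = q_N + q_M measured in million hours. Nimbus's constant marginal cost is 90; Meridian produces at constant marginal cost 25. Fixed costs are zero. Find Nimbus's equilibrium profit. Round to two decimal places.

150.22

Nimbus's profit: π_N = (207 - 2Q)q_N - (90q_N). Setting ∂π_N/∂q_N = 0: 117 - 4q_N - 2(q_M) = 0.
Meridian's profit: π_M = (207 - 2Q)q_M - (25q_M). Setting ∂π_M/∂q_M = 0: 182 - 4q_M - 2(q_N) = 0.
So q_N = (117 - 2q_M)/4 and q_M = (182 - 2q_N)/4.
Solving the pair: q_N = 26/3, q_M = 247/6.
Price P = 207 - 2·(299/6) = 322/3.
Nimbus's profit: (322/3 - 90)·(26/3) = 1352/9.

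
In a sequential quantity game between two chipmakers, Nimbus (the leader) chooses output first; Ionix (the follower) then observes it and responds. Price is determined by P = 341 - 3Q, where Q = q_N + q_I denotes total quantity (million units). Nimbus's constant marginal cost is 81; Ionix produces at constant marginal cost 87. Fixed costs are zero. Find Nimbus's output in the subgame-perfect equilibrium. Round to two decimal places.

Solve by backward induction. Given q_N, the follower Ionix maximises π_I = (341 - 3q_N - 3q_I)q_I - 87q_I.
Follower FOC: 254 - 3q_N - 6q_I = 0, so q_I(q_N) = (254 - 3q_N)/6.
The leader anticipates this reaction. Substituting into P = 341 - 3Q gives P = 214 - (3/2)q_N, so π_N = (214 - (3/2)q_N)q_N - 81q_N.
Leader FOC: 133 - 3q_N = 0, so q_N = 133/3.
Then q_I = (254 - 3·(133/3))/6 = 121/6.

44.33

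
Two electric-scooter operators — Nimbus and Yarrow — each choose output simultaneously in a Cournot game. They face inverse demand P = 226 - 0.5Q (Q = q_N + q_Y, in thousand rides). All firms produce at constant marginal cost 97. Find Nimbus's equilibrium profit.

3698

A representative firm's profit is π_i = q_i(226 - 0.5Q) - 97q_i.
First-order condition (treating rivals' output as given): 129 - q_i - (1/2)q_j = 0.
By symmetry each firm produces the same amount; substituting q_j = q_i yields q_i = 129/(3/2) = 86.
Price P = 226 - (1/2)·172 = 140.
Nimbus's profit: (140 - 97)·86 = 3698.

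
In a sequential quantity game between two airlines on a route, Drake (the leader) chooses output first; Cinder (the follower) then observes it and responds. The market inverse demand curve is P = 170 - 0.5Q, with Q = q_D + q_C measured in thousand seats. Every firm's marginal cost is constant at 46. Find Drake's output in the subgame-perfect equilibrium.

Solve by backward induction. Given q_D, the follower Cinder maximises π_C = (170 - (1/2)q_D - (1/2)q_C)q_C - 46q_C.
Follower FOC: 124 - (1/2)q_D - q_C = 0, so q_C(q_D) = (124 - (1/2)q_D).
Drake substitutes q_C(q_D) into its own profit: π_D = q_D(170 - (1/2)q_D - (124 - (1/2)q_D)/2) - 46q_D = (108 - (1/4)q_D)q_D - 46q_D.
The leader's first-order condition 62 - (1/2)q_D = 0 yields q_D = 124.
Then q_C = (124 - (1/2)·124) = 62.

124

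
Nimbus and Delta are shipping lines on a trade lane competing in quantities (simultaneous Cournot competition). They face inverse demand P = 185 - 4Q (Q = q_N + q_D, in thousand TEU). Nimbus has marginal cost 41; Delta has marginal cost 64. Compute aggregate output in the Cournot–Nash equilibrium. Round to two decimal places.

22.08

Nimbus's profit: π_N = (185 - 4Q)q_N - (41q_N). Setting ∂π_N/∂q_N = 0: 144 - 8q_N - 4(q_D) = 0.
Delta's first-order condition: 121 - 8q_D - 4(q_N) = 0.
Rearranging gives the reaction functions q_N = (144 - 4q_D)/8 and q_D = (121 - 4q_N)/8.
Solving the pair: q_N = 167/12, q_D = 49/6.
Total output Q = 167/12 + 49/6 = 265/12.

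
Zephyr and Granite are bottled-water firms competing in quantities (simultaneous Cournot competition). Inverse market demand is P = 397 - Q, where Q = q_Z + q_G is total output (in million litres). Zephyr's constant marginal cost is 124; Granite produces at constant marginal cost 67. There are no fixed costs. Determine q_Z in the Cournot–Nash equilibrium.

Zephyr's profit: π_Z = (397 - Q)q_Z - (124q_Z). Setting ∂π_Z/∂q_Z = 0: 273 - 2q_Z - (q_G) = 0.
Granite's first-order condition: 330 - 2q_G - (q_Z) = 0.
Rearranging gives the reaction functions q_Z = (273 - q_G)/2 and q_G = (330 - q_Z)/2.
Substituting one into the other gives q_Z = 72 and q_G = 129.

72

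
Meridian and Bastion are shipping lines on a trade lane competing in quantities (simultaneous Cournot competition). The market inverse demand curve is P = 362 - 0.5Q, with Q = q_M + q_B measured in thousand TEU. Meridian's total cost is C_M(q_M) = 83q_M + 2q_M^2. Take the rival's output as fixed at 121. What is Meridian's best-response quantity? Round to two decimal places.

With the rival's output fixed at 121, Meridian's profit is π_M = (362 - (1/2)·121 - (1/2)q_M)q_M - (83q_M + 2q_M²) = (603/2 - (1/2)q_M)q_M - (83q_M + 2q_M²).
∂π_M/∂q_M = 437/2 - 5q_M = 0, so q_M = 437/10.

43.70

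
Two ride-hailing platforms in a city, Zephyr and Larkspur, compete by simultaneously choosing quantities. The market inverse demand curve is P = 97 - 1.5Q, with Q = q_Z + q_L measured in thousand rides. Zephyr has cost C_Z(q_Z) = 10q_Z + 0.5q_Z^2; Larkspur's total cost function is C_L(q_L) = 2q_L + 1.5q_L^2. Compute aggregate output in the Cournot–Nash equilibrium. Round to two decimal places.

Zephyr's profit: π_Z = (97 - 1.5Q)q_Z - (10q_Z + (1/2)q_Z²). Setting ∂π_Z/∂q_Z = 0: 87 - 4q_Z - (3/2)(q_L) = 0.
Larkspur's profit: π_L = (97 - 1.5Q)q_L - (2q_L + (3/2)q_L²). Setting ∂π_L/∂q_L = 0: 95 - 6q_L - (3/2)(q_Z) = 0.
Best responses: q_Z = (87 - (3/2)q_L)/4, q_L = (95 - (3/2)q_Z)/6.
Solving the pair: q_Z = 506/29, q_L = 998/87.
Total output Q = 506/29 + 998/87 = 28.9195.

28.92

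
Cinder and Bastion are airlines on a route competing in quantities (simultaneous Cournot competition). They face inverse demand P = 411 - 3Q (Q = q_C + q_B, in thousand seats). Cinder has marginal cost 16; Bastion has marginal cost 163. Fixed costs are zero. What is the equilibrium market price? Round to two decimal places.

196.67

Cinder's profit: π_C = (411 - 3Q)q_C - (16q_C). Setting ∂π_C/∂q_C = 0: 395 - 6q_C - 3(q_B) = 0.
Bastion's profit: π_B = (411 - 3Q)q_B - (163q_B). Setting ∂π_B/∂q_B = 0: 248 - 6q_B - 3(q_C) = 0.
Best responses: q_C = (395 - 3q_B)/6, q_B = (248 - 3q_C)/6.
Substituting one into the other gives q_C = 542/9 and q_B = 101/9.
Total output Q = 643/9, so price P = 411 - 3·(643/9) = 590/3.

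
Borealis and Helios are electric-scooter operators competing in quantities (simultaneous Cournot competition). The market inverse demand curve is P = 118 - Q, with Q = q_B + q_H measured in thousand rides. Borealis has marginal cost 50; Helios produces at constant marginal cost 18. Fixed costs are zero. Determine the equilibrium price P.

62

Borealis's profit: π_B = (118 - Q)q_B - (50q_B). Setting ∂π_B/∂q_B = 0: 68 - 2q_B - (q_H) = 0.
Helios's profit: π_H = (118 - Q)q_H - (18q_H). Setting ∂π_H/∂q_H = 0: 100 - 2q_H - (q_B) = 0.
So q_B = (68 - q_H)/2 and q_H = (100 - q_B)/2.
Substituting one into the other gives q_B = 12 and q_H = 44.
Total output Q = 56, so price P = 118 - 56 = 62.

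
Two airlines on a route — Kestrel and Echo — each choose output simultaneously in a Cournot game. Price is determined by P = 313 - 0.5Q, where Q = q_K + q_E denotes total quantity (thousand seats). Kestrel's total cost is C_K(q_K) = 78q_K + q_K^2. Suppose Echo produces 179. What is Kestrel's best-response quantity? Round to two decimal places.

48.50

With the rival's output fixed at 179, Kestrel's profit is π_K = (313 - (1/2)·179 - (1/2)q_K)q_K - (78q_K + q_K²) = (447/2 - (1/2)q_K)q_K - (78q_K + q_K²).
∂π_K/∂q_K = 291/2 - 3q_K = 0, so q_K = 97/2.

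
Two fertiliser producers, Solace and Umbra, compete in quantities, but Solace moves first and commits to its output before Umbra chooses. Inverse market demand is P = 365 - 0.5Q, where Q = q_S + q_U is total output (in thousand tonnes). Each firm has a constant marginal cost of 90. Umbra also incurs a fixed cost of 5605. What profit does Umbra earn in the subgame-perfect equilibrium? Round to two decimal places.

3848.13

Solve by backward induction. Given q_S, the follower Umbra maximises π_U = (365 - (1/2)q_S - (1/2)q_U)q_U - 90q_U.
Follower FOC: 275 - (1/2)q_S - q_U = 0, so q_U(q_S) = (275 - (1/2)q_S).
The leader anticipates this reaction. Substituting into P = 365 - 0.5Q gives P = 455/2 - (1/4)q_S, so π_S = (455/2 - (1/4)q_S)q_S - 90q_S.
Maximising: ∂π_S/∂q_S = 275/2 - (1/2)q_S = 0, giving q_S = 275.
Then q_U = (275 - (1/2)·275) = 275/2.
Price P = 365 - (1/2)·(825/2) = 635/4.
Umbra's profit: (635/4 - 90)·(275/2) - 5605 = 3848.1250.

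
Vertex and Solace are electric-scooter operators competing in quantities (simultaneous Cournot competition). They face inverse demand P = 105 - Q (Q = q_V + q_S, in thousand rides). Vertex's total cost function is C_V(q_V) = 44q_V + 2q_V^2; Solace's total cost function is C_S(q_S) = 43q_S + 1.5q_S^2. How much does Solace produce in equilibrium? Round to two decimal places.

10.72

Vertex's profit: π_V = (105 - Q)q_V - (44q_V + 2q_V²). Setting ∂π_V/∂q_V = 0: 61 - 6q_V - (q_S) = 0.
Solace's first-order condition: 62 - 5q_S - (q_V) = 0.
So q_V = (61 - q_S)/6 and q_S = (62 - q_V)/5.
Substituting one into the other gives q_V = 243/29 and q_S = 311/29.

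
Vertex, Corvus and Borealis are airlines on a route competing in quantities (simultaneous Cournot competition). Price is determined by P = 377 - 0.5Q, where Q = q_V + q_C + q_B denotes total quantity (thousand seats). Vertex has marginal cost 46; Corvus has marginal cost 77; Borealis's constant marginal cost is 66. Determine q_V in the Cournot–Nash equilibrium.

191

Vertex's profit: π_V = (377 - 0.5Q)q_V - (46q_V). Setting ∂π_V/∂q_V = 0: 331 - q_V - (1/2)(q_C + q_B) = 0.
Corvus's profit: π_C = (377 - 0.5Q)q_C - (77q_C). Setting ∂π_C/∂q_C = 0: 300 - q_C - (1/2)(q_V + q_B) = 0.
Borealis's first-order condition: 311 - q_B - (1/2)(q_V + q_C) = 0.
Adding the 3 first-order conditions: 942 − 2Q = 0, so Q = 471.
Back-substituting: q_V = (331 − 471/2)/(1/2) = 191, q_C = (300 − 471/2)/(1/2) = 129, q_B = (311 − 471/2)/(1/2) = 151.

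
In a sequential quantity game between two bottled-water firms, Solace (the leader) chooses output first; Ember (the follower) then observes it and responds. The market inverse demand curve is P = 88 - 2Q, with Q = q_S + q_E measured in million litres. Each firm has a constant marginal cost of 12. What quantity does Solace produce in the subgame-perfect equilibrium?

Solve by backward induction. Given q_S, the follower Ember maximises π_E = (88 - 2q_S - 2q_E)q_E - 12q_E.
∂π_E/∂q_E = 76 - 2q_S - 4q_E = 0 gives the reaction function q_E = (76 - 2q_S)/4.
Solace substitutes q_E(q_S) into its own profit: π_S = q_S(88 - 2q_S - (76 - 2q_S)/2) - 12q_S = (50 - q_S)q_S - 12q_S.
Leader FOC: 38 - 2q_S = 0, so q_S = 19.
Then q_E = (76 - 2·19)/4 = 19/2.

19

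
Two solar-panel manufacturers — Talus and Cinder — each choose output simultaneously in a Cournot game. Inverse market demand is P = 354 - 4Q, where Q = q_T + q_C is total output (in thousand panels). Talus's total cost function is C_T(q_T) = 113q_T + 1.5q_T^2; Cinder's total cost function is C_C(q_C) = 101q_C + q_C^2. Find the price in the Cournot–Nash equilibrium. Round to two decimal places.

Talus's profit: π_T = (354 - 4Q)q_T - (113q_T + (3/2)q_T²). Setting ∂π_T/∂q_T = 0: 241 - 11q_T - 4(q_C) = 0.
Cinder's profit: π_C = (354 - 4Q)q_C - (101q_C + q_C²). Setting ∂π_C/∂q_C = 0: 253 - 10q_C - 4(q_T) = 0.
Best responses: q_T = (241 - 4q_C)/11, q_C = (253 - 4q_T)/10.
Solving the pair: q_T = 699/47, q_C = 1819/94.
Total output Q = 34.2234, so price P = 354 - 4·34.2234 = 217.1064.

217.11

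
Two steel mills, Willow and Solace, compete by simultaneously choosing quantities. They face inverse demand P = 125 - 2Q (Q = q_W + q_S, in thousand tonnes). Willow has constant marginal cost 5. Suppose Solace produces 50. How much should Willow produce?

5

With the rival's output fixed at 50, Willow's profit is π_W = (125 - 2·50 - 2q_W)q_W - (5q_W) = (25 - 2q_W)q_W - (5q_W).
∂π_W/∂q_W = 20 - 4q_W = 0, so q_W = 5.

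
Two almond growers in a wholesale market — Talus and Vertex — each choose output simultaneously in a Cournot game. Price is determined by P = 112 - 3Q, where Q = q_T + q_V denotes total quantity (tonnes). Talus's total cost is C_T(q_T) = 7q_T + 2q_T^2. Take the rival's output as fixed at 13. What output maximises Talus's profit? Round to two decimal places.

6.60

With the rival's output fixed at 13, Talus's profit is π_T = (112 - 3·13 - 3q_T)q_T - (7q_T + 2q_T²) = (73 - 3q_T)q_T - (7q_T + 2q_T²).
∂π_T/∂q_T = 66 - 10q_T = 0, so q_T = 33/5.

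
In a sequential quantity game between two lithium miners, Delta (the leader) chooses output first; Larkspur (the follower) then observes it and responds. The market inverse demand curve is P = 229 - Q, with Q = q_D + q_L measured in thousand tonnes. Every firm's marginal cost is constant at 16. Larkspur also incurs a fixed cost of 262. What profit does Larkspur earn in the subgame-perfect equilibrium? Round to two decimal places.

The follower Larkspur best-responds to any q_D: π_L = (229 - Q)q_L - 16q_L.
Follower FOC: 213 - q_D - 2q_L = 0, so q_L(q_D) = (213 - q_D)/2.
Delta substitutes q_L(q_D) into its own profit: π_D = q_D(229 - q_D - (213 - q_D)/2) - 16q_D = (245/2 - (1/2)q_D)q_D - 16q_D.
Leader FOC: 213/2 - q_D = 0, so q_D = 213/2.
Then q_L = (213 - 213/2)/2 = 213/4.
Price P = 229 - 639/4 = 277/4.
Larkspur's profit: (277/4 - 16)·(213/4) - 262 = 2573.5625.

2573.56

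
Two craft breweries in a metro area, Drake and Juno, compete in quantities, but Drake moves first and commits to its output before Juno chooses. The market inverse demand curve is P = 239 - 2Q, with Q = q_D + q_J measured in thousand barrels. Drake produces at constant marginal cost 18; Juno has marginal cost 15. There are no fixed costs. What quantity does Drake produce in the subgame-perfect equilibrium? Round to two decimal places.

The follower Juno best-responds to any q_D: π_J = (239 - 2Q)q_J - 15q_J.
Follower FOC: 224 - 2q_D - 4q_J = 0, so q_J(q_D) = (224 - 2q_D)/4.
Drake substitutes q_J(q_D) into its own profit: π_D = q_D(239 - 2q_D - (224 - 2q_D)/2) - 18q_D = (127 - q_D)q_D - 18q_D.
The leader's first-order condition 109 - 2q_D = 0 yields q_D = 109/2.
Then q_J = (224 - 2·(109/2))/4 = 115/4.

54.50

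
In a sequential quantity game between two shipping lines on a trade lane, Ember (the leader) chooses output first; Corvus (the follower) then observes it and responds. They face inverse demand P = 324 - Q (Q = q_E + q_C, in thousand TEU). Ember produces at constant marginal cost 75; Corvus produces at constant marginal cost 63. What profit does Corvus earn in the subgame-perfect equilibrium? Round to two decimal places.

Solve by backward induction. Given q_E, the follower Corvus maximises π_C = (324 - q_E - q_C)q_C - 63q_C.
Setting the follower's marginal profit to zero, 261 - q_E - 2q_C = 0, i.e. q_C = (261 - q_E)/2.
Ember substitutes q_C(q_E) into its own profit: π_E = q_E(324 - q_E - (261 - q_E)/2) - 75q_E = (387/2 - (1/2)q_E)q_E - 75q_E.
Leader FOC: 237/2 - q_E = 0, so q_E = 237/2.
Then q_C = (261 - 237/2)/2 = 285/4.
Price P = 324 - 759/4 = 537/4.
Corvus's profit: (537/4 - 63)·(285/4) = 5076.5625.

5076.56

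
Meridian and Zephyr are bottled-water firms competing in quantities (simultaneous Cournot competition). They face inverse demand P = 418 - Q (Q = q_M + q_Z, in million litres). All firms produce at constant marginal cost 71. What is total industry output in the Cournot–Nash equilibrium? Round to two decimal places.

A representative firm's profit is π_i = q_i(418 - Q) - 71q_i.
First-order condition (treating rivals' output as given): 347 - 2q_i - q_j = 0.
With identical firms every q_j equals q_i, so q_j = q_i and 347 = 3q_i, giving q_i = 347/3.
Total output Q = 347/3 + 347/3 = 694/3.

231.33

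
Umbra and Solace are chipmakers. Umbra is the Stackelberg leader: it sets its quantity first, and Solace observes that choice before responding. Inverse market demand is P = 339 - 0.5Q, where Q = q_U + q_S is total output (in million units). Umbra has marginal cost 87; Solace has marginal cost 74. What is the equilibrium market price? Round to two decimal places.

146.75

Solve by backward induction. Given q_U, the follower Solace maximises π_S = (339 - (1/2)q_U - (1/2)q_S)q_S - 74q_S.
Setting the follower's marginal profit to zero, 265 - (1/2)q_U - q_S = 0, i.e. q_S = (265 - (1/2)q_U).
The leader anticipates this reaction. Substituting into P = 339 - 0.5Q gives P = 413/2 - (1/4)q_U, so π_U = (413/2 - (1/4)q_U)q_U - 87q_U.
Leader FOC: 239/2 - (1/2)q_U = 0, so q_U = 239.
Then q_S = (265 - (1/2)·239) = 291/2.
Total output Q = 769/2, so price P = 339 - (1/2)·(769/2) = 587/4.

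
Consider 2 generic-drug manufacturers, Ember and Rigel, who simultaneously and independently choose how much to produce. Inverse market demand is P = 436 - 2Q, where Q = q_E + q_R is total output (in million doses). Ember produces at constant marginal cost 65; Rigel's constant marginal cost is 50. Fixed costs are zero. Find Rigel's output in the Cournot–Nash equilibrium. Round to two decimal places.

66.83

Ember's profit: π_E = (436 - 2Q)q_E - (65q_E). Setting ∂π_E/∂q_E = 0: 371 - 4q_E - 2(q_R) = 0.
Rigel's profit: π_R = (436 - 2Q)q_R - (50q_R). Setting ∂π_R/∂q_R = 0: 386 - 4q_R - 2(q_E) = 0.
Rearranging gives the reaction functions q_E = (371 - 2q_R)/4 and q_R = (386 - 2q_E)/4.
Substituting one into the other gives q_E = 178/3 and q_R = 401/6.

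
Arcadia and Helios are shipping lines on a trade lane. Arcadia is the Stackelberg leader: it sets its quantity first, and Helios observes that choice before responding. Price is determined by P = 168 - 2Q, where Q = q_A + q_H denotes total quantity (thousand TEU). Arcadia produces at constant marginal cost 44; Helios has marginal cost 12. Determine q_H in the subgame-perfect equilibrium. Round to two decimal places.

27.50

The follower Helios best-responds to any q_A: π_H = (168 - 2Q)q_H - 12q_H.
∂π_H/∂q_H = 156 - 2q_A - 4q_H = 0 gives the reaction function q_H = (156 - 2q_A)/4.
The leader anticipates this reaction. Substituting into P = 168 - 2Q gives P = 90 - q_A, so π_A = (90 - q_A)q_A - 44q_A.
Maximising: ∂π_A/∂q_A = 46 - 2q_A = 0, giving q_A = 23.
Then q_H = (156 - 2·23)/4 = 55/2.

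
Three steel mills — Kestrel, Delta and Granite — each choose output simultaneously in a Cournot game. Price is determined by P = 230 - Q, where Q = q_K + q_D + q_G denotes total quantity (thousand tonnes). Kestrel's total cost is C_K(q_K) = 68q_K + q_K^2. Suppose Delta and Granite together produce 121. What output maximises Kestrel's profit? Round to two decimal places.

10.25

With rivals' combined output fixed at 121, Kestrel's profit is π_K = (230 - 121 - q_K)q_K - (68q_K + q_K²) = (109 - q_K)q_K - (68q_K + q_K²).
∂π_K/∂q_K = 41 - 4q_K = 0, so q_K = 41/4.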